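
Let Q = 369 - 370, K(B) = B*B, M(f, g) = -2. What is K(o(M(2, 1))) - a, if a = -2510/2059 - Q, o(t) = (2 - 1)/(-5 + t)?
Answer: 24158/100891 ≈ 0.23945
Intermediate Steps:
o(t) = 1/(-5 + t)
K(B) = B²
Q = -1
a = -451/2059 (a = -2510/2059 - 1*(-1) = -2510*1/2059 + 1 = -2510/2059 + 1 = -451/2059 ≈ -0.21904)
K(o(M(2, 1))) - a = (1/(-5 - 2))² - 1*(-451/2059) = (1/(-7))² + 451/2059 = (-⅐)² + 451/2059 = 1/49 + 451/2059 = 24158/100891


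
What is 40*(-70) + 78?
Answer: -2722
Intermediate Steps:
40*(-70) + 78 = -2800 + 78 = -2722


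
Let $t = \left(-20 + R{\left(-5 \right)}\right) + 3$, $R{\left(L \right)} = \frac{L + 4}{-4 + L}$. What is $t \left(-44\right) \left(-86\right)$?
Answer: $- \frac{575168}{9} \approx -63908.0$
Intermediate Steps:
$R{\left(L \right)} = \frac{4 + L}{-4 + L}$
$t = - \frac{152}{9}$ ($t = \left(-20 + \frac{4 - 5}{-4 - 5}\right) + 3 = \left(-20 + \frac{1}{-9} \left(-1\right)\right) + 3 = \left(-20 - - \frac{1}{9}\right) + 3 = \left(-20 + \frac{1}{9}\right) + 3 = - \frac{179}{9} + 3 = - \frac{152}{9} \approx -16.889$)
$t \left(-44\right) \left(-86\right) = \left(- \frac{152}{9}\right) \left(-44\right) \left(-86\right) = \frac{6688}{9} \left(-86\right) = - \frac{575168}{9}$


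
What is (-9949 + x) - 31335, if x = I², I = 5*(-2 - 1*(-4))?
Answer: -41184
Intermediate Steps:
I = 10 (I = 5*(-2 + 4) = 5*2 = 10)
x = 100 (x = 10² = 100)
(-9949 + x) - 31335 = (-9949 + 100) - 31335 = -9849 - 31335 = -41184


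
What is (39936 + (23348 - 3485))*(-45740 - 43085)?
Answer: -5311646175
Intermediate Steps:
(39936 + (23348 - 3485))*(-45740 - 43085) = (39936 + 19863)*(-88825) = 59799*(-88825) = -5311646175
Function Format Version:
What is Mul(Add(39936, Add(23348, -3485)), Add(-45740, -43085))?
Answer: -5311646175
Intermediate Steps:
Mul(Add(39936, Add(23348, -3485)), Add(-45740, -43085)) = Mul(Add(39936, 19863), -88825) = Mul(59799, -88825) = -5311646175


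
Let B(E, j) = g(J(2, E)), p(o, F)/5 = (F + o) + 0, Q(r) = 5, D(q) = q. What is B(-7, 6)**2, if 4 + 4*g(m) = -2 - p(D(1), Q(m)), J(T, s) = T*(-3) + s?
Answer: 81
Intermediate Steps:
J(T, s) = s - 3*T (J(T, s) = -3*T + s = s - 3*T)
p(o, F) = 5*F + 5*o (p(o, F) = 5*((F + o) + 0) = 5*(F + o) = 5*F + 5*o)
g(m) = -9 (g(m) = -1 + (-2 - (5*5 + 5*1))/4 = -1 + (-2 - (25 + 5))/4 = -1 + (-2 - 1*30)/4 = -1 + (-2 - 30)/4 = -1 + (1/4)*(-32) = -1 - 8 = -9)
B(E, j) = -9
B(-7, 6)**2 = (-9)**2 = 81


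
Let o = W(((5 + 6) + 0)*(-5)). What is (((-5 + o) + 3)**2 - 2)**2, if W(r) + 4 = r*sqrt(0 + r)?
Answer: 27645370281 - 219570120*I*sqrt(55) ≈ 2.7645e+10 - 1.6284e+9*I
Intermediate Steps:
W(r) = -4 + r**(3/2) (W(r) = -4 + r*sqrt(0 + r) = -4 + r*sqrt(r) = -4 + r**(3/2))
o = -4 - 55*I*sqrt(55) (o = -4 + (((5 + 6) + 0)*(-5))**(3/2) = -4 + ((11 + 0)*(-5))**(3/2) = -4 + (11*(-5))**(3/2) = -4 + (-55)**(3/2) = -4 - 55*I*sqrt(55) ≈ -4.0 - 407.89*I)
(((-5 + o) + 3)**2 - 2)**2 = (((-5 + (-4 - 55*I*sqrt(55))) + 3)**2 - 2)**2 = (((-9 - 55*I*sqrt(55)) + 3)**2 - 2)**2 = ((-6 - 55*I*sqrt(55))**2 - 2)**2 = (-2 + (-6 - 55*I*sqrt(55))**2)**2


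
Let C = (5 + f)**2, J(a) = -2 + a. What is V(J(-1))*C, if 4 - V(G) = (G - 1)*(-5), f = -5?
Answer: 0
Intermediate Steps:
C = 0 (C = (5 - 5)**2 = 0**2 = 0)
V(G) = -1 + 5*G (V(G) = 4 - (G - 1)*(-5) = 4 - (-1 + G)*(-5) = 4 - (5 - 5*G) = 4 + (-5 + 5*G) = -1 + 5*G)
V(J(-1))*C = (-1 + 5*(-2 - 1))*0 = (-1 + 5*(-3))*0 = (-1 - 15)*0 = -16*0 = 0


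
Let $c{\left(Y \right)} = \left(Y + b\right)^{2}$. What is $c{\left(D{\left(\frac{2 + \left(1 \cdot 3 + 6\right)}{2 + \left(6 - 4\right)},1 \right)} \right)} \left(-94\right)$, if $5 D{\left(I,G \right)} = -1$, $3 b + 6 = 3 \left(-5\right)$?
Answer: $- \frac{121824}{25} \approx -4873.0$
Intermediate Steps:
$b = -7$ ($b = -2 + \frac{3 \left(-5\right)}{3} = -2 + \frac{1}{3} \left(-15\right) = -2 - 5 = -7$)
$D{\left(I,G \right)} = - \frac{1}{5}$ ($D{\left(I,G \right)} = \frac{1}{5} \left(-1\right) = - \frac{1}{5}$)
$c{\left(Y \right)} = \left(-7 + Y\right)^{2}$ ($c{\left(Y \right)} = \left(Y - 7\right)^{2} = \left(-7 + Y\right)^{2}$)
$c{\left(D{\left(\frac{2 + \left(1 \cdot 3 + 6\right)}{2 + \left(6 - 4\right)},1 \right)} \right)} \left(-94\right) = \left(-7 - \frac{1}{5}\right)^{2} \left(-94\right) = \left(- \frac{36}{5}\right)^{2} \left(-94\right) = \frac{1296}{25} \left(-94\right) = - \frac{121824}{25}$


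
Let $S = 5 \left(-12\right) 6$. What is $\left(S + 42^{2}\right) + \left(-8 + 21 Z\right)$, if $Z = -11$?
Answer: $1165$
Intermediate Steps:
$S = -360$ ($S = \left(-60\right) 6 = -360$)
$\left(S + 42^{2}\right) + \left(-8 + 21 Z\right) = \left(-360 + 42^{2}\right) + \left(-8 + 21 \left(-11\right)\right) = \left(-360 + 1764\right) - 239 = 1404 - 239 = 1165$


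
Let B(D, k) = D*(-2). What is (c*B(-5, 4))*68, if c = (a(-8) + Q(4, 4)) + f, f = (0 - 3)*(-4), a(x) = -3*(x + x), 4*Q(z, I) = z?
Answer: 41480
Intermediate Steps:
Q(z, I) = z/4
B(D, k) = -2*D
a(x) = -6*x
f = 12 (f = -3*(-4) = 12)
c = 61 (c = (-6*(-8) + (¼)*4) + 12 = (48 + 1) + 12 = 49 + 12 = 61)
(c*B(-5, 4))*68 = (61*(-2*(-5)))*68 = (61*10)*68 = 610*68 = 41480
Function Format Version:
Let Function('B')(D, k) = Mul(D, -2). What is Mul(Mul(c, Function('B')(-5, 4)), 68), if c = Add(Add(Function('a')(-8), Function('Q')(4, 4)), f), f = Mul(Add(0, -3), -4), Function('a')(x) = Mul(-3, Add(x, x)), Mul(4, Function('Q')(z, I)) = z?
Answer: 41480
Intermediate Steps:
Function('Q')(z, I) = Mul(Rational(1, 4), z)
Function('B')(D, k) = Mul(-2, D)
Function('a')(x) = Mul(-6, x) (Function('a')(x) = Mul(-3, Mul(2, x)) = Mul(-6, x))
f = 12 (f = Mul(-3, -4) = 12)
c = 61 (c = Add(Add(Mul(-6, -8), Mul(Rational(1, 4), 4)), 12) = Add(Add(48, 1), 12) = Add(49, 12) = 61)
Mul(Mul(c, Function('B')(-5, 4)), 68) = Mul(Mul(61, Mul(-2, -5)), 68) = Mul(Mul(61, 10), 68) = Mul(610, 68) = 41480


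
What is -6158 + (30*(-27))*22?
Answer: -23978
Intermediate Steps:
-6158 + (30*(-27))*22 = -6158 - 810*22 = -6158 - 17820 = -23978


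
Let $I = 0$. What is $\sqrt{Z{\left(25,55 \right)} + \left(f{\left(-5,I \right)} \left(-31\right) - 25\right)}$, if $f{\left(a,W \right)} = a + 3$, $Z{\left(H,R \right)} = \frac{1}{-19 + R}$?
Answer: $\frac{\sqrt{1333}}{6} \approx 6.085$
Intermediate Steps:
$f{\left(a,W \right)} = 3 + a$
$\sqrt{Z{\left(25,55 \right)} + \left(f{\left(-5,I \right)} \left(-31\right) - 25\right)} = \sqrt{\frac{1}{-19 + 55} - \left(25 - \left(3 - 5\right) \left(-31\right)\right)} = \sqrt{\frac{1}{36} - -37} = \sqrt{\frac{1}{36} + \left(62 - 25\right)} = \sqrt{\frac{1}{36} + 37} = \sqrt{\frac{1333}{36}} = \frac{\sqrt{1333}}{6}$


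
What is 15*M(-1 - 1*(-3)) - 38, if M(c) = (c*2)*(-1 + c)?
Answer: 22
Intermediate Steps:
M(c) = 2*c*(-1 + c) (M(c) = (2*c)*(-1 + c) = 2*c*(-1 + c))
15*M(-1 - 1*(-3)) - 38 = 15*(2*(-1 - 1*(-3))*(-1 + (-1 - 1*(-3)))) - 38 = 15*(2*(-1 + 3)*(-1 + (-1 + 3))) - 38 = 15*(2*2*(-1 + 2)) - 38 = 15*(2*2*1) - 38 = 15*4 - 38 = 60 - 38 = 22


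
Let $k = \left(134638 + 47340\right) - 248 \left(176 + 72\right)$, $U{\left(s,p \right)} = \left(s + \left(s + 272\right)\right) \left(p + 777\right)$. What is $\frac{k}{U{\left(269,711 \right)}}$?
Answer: $\frac{2231}{22320} \approx 0.099955$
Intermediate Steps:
$U{\left(s,p \right)} = \left(272 + 2 s\right) \left(777 + p\right)$ ($U{\left(s,p \right)} = \left(s + \left(272 + s\right)\right) \left(777 + p\right) = \left(272 + 2 s\right) \left(777 + p\right)$)
$k = 120474$ ($k = 181978 - 61504 = 120474$)
$\frac{k}{U{\left(269,711 \right)}} = \frac{120474}{211344 + 272 \cdot 711 + 1554 \cdot 269 + 2 \cdot 711 \cdot 269} = \frac{120474}{211344 + 193392 + 418026 + 382518} = \frac{120474}{1205280} = 120474 \cdot \frac{1}{1205280} = \frac{2231}{22320}$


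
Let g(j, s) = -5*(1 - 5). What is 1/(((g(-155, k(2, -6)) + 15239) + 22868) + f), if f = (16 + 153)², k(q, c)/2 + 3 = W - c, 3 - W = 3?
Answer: 1/66688 ≈ 1.4995e-5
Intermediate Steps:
W = 0 (W = 3 - 1*3 = 3 - 3 = 0)
k(q, c) = -6 - 2*c (k(q, c) = -6 + 2*(0 - c) = -6 + 2*(-c) = -6 - 2*c)
g(j, s) = 20 (g(j, s) = -5*(-4) = 20)
f = 28561 (f = 169² = 28561)
1/(((g(-155, k(2, -6)) + 15239) + 22868) + f) = 1/(((20 + 15239) + 22868) + 28561) = 1/((15259 + 22868) + 28561) = 1/(38127 + 28561) = 1/66688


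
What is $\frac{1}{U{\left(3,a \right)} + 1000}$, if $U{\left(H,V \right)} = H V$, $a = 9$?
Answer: $\frac{1}{1027} \approx 0.00097371$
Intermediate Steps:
$\frac{1}{U{\left(3,a \right)} + 1000} = \frac{1}{3 \cdot 9 + 1000} = \frac{1}{27 + 1000} = \frac{1}{1027}$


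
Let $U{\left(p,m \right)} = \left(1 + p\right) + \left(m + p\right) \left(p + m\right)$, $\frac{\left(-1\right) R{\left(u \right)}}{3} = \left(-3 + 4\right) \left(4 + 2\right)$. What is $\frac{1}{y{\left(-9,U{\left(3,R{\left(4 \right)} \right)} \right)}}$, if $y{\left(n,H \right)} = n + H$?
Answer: $\frac{1}{220} \approx 0.0045455$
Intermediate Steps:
$R{\left(u \right)} = -18$ ($R{\left(u \right)} = - 3 \left(-3 + 4\right) \left(4 + 2\right) = - 3 \cdot 1 \cdot 6 = \left(-3\right) 6 = -18$)
$U{\left(p,m \right)} = 1 + p + \left(m + p\right)^{2}$ ($U{\left(p,m \right)} = \left(1 + p\right) + \left(m + p\right) \left(m + p\right) = \left(1 + p\right) + \left(m + p\right)^{2} = 1 + p + \left(m + p\right)^{2}$)
$y{\left(n,H \right)} = H + n$
$\frac{1}{y{\left(-9,U{\left(3,R{\left(4 \right)} \right)} \right)}} = \frac{1}{\left(1 + 3 + \left(-18 + 3\right)^{2}\right) - 9} = \frac{1}{\left(1 + 3 + \left(-15\right)^{2}\right) - 9} = \frac{1}{\left(1 + 3 + 225\right) - 9} = \frac{1}{229 - 9} = \frac{1}{220}$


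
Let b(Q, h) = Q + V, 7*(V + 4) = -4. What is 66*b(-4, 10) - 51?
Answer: -4317/7 ≈ -616.71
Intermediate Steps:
V = -32/7 (V = -4 + (⅐)*(-4) = -4 - 4/7 = -32/7 ≈ -4.5714)
b(Q, h) = -32/7 + Q (b(Q, h) = Q - 32/7 = -32/7 + Q)
66*b(-4, 10) - 51 = 66*(-32/7 - 4) - 51 = 66*(-60/7) - 51 = -3960/7 - 51 = -4317/7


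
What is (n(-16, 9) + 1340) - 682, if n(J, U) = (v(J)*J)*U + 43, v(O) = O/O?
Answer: 557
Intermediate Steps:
v(O) = 1
n(J, U) = 43 + J*U (n(J, U) = (1*J)*U + 43 = J*U + 43 = 43 + J*U)
(n(-16, 9) + 1340) - 682 = ((43 - 16*9) + 1340) - 682 = ((43 - 144) + 1340) - 682 = (-101 + 1340) - 682 = 1239 - 682 = 557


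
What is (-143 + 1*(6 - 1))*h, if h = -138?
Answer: 19044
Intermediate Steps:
(-143 + 1*(6 - 1))*h = (-143 + 1*(6 - 1))*(-138) = (-143 + 1*5)*(-138) = (-143 + 5)*(-138) = -138*(-138) = 19044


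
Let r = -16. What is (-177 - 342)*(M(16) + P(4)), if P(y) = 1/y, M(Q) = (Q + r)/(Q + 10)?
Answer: -519/4 ≈ -129.75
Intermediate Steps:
M(Q) = (-16 + Q)/(10 + Q) (M(Q) = (Q - 16)/(Q + 10) = (-16 + Q)/(10 + Q))
(-177 - 342)*(M(16) + P(4)) = (-177 - 342)*((-16 + 16)/(10 + 16) + 1/4) = -519*(0/26 + 1/4) = -519*((1/26)*0 + 1/4) = -519*(0 + 1/4) = -519*1/4 = -519/4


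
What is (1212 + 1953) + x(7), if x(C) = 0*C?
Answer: 3165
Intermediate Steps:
x(C) = 0
(1212 + 1953) + x(7) = (1212 + 1953) + 0 = 3165 + 0 = 3165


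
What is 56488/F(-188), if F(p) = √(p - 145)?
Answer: -56488*I*√37/111 ≈ -3095.5*I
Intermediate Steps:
F(p) = √(-145 + p)
56488/F(-188) = 56488/(√(-145 - 188)) = 56488/(√(-333)) = 56488/((3*I*√37)) = 56488*(-I*√37/111) = -56488*I*√37/111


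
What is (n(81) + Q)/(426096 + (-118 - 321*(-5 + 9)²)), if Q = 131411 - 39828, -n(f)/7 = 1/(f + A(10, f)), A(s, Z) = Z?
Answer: 14836439/68176404 ≈ 0.21762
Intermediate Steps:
n(f) = -7/(2*f) (n(f) = -7/(f + f) = -7*1/(2*f) = -7/(2*f))
Q = 91583
(n(81) + Q)/(426096 + (-118 - 321*(-5 + 9)²)) = (-7/2/81 + 91583)/(426096 + (-118 - 321*(-5 + 9)²)) = (-7/2*1/81 + 91583)/(426096 + (-118 - 321*4²)) = (-7/162 + 91583)/(426096 + (-118 - 321*16)) = 14836439/(162*(426096 + (-118 - 5136))) = 14836439/(162*(426096 - 5254)) = (14836439/162)/420842 = (14836439/162)*(1/420842) = 14836439/68176404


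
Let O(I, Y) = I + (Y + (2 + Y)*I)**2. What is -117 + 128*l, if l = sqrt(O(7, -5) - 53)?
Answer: -117 + 384*sqrt(70) ≈ 3095.8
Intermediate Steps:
O(I, Y) = I + (Y + I*(2 + Y))**2
l = 3*sqrt(70) (l = sqrt((7 + (-5 + 2*7 + 7*(-5))**2) - 53) = sqrt((7 + (-5 + 14 - 35)**2) - 53) = sqrt((7 + (-26)**2) - 53) = sqrt((7 + 676) - 53) = sqrt(683 - 53) = sqrt(630) = 3*sqrt(70) ≈ 25.100)
-117 + 128*l = -117 + 128*(3*sqrt(70)) = -117 + 384*sqrt(70)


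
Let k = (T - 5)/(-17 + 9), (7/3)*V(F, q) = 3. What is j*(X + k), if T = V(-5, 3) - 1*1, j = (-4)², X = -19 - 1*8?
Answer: -2958/7 ≈ -422.57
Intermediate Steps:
X = -27 (X = -19 - 8 = -27)
V(F, q) = 9/7 (V(F, q) = (3/7)*3 = 9/7)
j = 16
T = 2/7 (T = 9/7 - 1*1 = 9/7 - 1 = 2/7 ≈ 0.28571)
k = 33/56 (k = (2/7 - 5)/(-17 + 9) = -33/7/(-8) = -33/7*(-⅛) = 33/56 ≈ 0.58929)
j*(X + k) = 16*(-27 + 33/56) = 16*(-1479/56) = -2958/7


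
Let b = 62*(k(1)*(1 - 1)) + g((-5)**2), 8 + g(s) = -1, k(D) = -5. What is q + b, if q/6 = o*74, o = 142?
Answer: 63039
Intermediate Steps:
g(s) = -9 (g(s) = -8 - 1 = -9)
b = -9 (b = 62*(-5*(1 - 1)) - 9 = 62*(-5*0) - 9 = 62*0 - 9 = 0 - 9 = -9)
q = 63048 (q = 6*(142*74) = 6*10508 = 63048)
q + b = 63048 - 9 = 63039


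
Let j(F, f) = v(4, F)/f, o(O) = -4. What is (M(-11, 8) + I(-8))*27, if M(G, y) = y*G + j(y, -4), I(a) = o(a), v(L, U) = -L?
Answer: -2457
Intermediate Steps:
I(a) = -4
j(F, f) = -4/f (j(F, f) = (-1*4)/f = -4/f)
M(G, y) = 1 + G*y (M(G, y) = y*G - 4/(-4) = G*y - 4*(-1/4) = G*y + 1 = 1 + G*y)
(M(-11, 8) + I(-8))*27 = ((1 - 11*8) - 4)*27 = ((1 - 88) - 4)*27 = (-87 - 4)*27 = -91*27 = -2457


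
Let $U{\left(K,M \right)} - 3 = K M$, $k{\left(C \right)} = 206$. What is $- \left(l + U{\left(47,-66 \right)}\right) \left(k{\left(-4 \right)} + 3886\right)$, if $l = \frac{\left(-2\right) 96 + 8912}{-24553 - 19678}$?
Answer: $\frac{50993979108}{4021} \approx 1.2682 \cdot 10^{7}$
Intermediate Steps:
$l = - \frac{8720}{44231}$ ($l = \frac{-192 + 8912}{-44231} = 8720 \left(- \frac{1}{44231}\right) = - \frac{8720}{44231} \approx -0.19715$)
$U{\left(K,M \right)} = 3 + K M$
$- \left(l + U{\left(47,-66 \right)}\right) \left(k{\left(-4 \right)} + 3886\right) = - \left(- \frac{8720}{44231} + \left(3 + 47 \left(-66\right)\right)\right) \left(206 + 3886\right) = - \left(- \frac{8720}{44231} + \left(3 - 3102\right)\right) 4092 = - \left(- \frac{8720}{44231} - 3099\right) 4092 = - \frac{\left(-137080589\right) 4092}{44231} = \left(-1\right) \left(- \frac{50993979108}{4021}\right) = \frac{50993979108}{4021}$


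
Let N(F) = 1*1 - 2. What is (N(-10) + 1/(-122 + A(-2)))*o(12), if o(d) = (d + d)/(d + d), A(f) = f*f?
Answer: -119/118 ≈ -1.0085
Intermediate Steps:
A(f) = f**2
N(F) = -1 (N(F) = 1 - 2 = -1)
o(d) = 1 (o(d) = (2*d)/((2*d)) = (2*d)*(1/(2*d)) = 1)
(N(-10) + 1/(-122 + A(-2)))*o(12) = (-1 + 1/(-122 + (-2)**2))*1 = (-1 + 1/(-122 + 4))*1 = (-1 + 1/(-118))*1 = (-1 - 1/118)*1 = -119/118*1 = -119/118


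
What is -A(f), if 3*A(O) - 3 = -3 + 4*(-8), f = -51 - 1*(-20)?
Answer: 32/3 ≈ 10.667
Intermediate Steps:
f = -31 (f = -51 + 20 = -31)
A(O) = -32/3 (A(O) = 1 + (-3 + 4*(-8))/3 = 1 + (-3 - 32)/3 = 1 + (1/3)*(-35) = 1 - 35/3 = -32/3)
-A(f) = -1*(-32/3) = 32/3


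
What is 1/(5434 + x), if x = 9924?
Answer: 1/15358 ≈ 6.5113e-5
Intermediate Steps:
1/(5434 + x) = 1/(5434 + 9924) = 1/15358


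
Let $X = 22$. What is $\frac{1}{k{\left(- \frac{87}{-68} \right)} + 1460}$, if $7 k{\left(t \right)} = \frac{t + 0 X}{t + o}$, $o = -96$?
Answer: $\frac{15029}{21942311} \approx 0.00068493$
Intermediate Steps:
$k{\left(t \right)} = \frac{t}{7 \left(-96 + t\right)}$ ($k{\left(t \right)} = \frac{\left(t + 0 \cdot 22\right) \frac{1}{t - 96}}{7} = \frac{\left(t + 0\right) \frac{1}{-96 + t}}{7} = \frac{t \frac{1}{-96 + t}}{7} = \frac{t}{7 \left(-96 + t\right)}$)
$\frac{1}{k{\left(- \frac{87}{-68} \right)} + 1460} = \frac{1}{\frac{\left(-87\right) \frac{1}{-68}}{7 \left(-96 - \frac{87}{-68}\right)} + 1460} = \frac{1}{\frac{\left(-87\right) \left(- \frac{1}{68}\right)}{7 \left(-96 - - \frac{87}{68}\right)} + 1460} = \frac{1}{\frac{1}{7} \cdot \frac{87}{68} \frac{1}{-96 + \frac{87}{68}} + 1460} = \frac{1}{\frac{1}{7} \cdot \frac{87}{68} \frac{1}{- \frac{6441}{68}} + 1460} = \frac{1}{\frac{1}{7} \cdot \frac{87}{68} \left(- \frac{68}{6441}\right) + 1460} = \frac{1}{- \frac{29}{15029} + 1460} = \frac{1}{\frac{21942311}{15029}} = \frac{15029}{21942311}$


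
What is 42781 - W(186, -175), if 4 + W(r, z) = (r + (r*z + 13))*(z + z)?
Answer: -11280065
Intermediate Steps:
W(r, z) = -4 + 2*z*(13 + r + r*z) (W(r, z) = -4 + (r + (r*z + 13))*(z + z) = -4 + (r + (13 + r*z))*(2*z) = -4 + (13 + r + r*z)*(2*z) = -4 + 2*z*(13 + r + r*z))
42781 - W(186, -175) = 42781 - (-4 + 26*(-175) + 2*186*(-175) + 2*186*(-175)**2) = 42781 - (-4 - 4550 - 65100 + 2*186*30625) = 42781 - (-4 - 4550 - 65100 + 11392500) = 42781 - 1*11322846 = 42781 - 11322846 = -11280065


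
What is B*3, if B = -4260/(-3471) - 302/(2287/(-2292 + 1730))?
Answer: 598854624/2646059 ≈ 226.32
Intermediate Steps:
B = 199618208/2646059 (B = -4260*(-1/3471) - 302/(2287/(-562)) = 1420/1157 - 302/(2287*(-1/562)) = 1420/1157 - 302/(-2287/562) = 1420/1157 - 302*(-562/2287) = 1420/1157 + 169724/2287 = 199618208/2646059 ≈ 75.440)
B*3 = (199618208/2646059)*3 = 598854624/2646059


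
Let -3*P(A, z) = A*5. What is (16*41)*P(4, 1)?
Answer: -13120/3 ≈ -4373.3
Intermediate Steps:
P(A, z) = -5*A/3 (P(A, z) = -A*5/3 = -5*A/3)
(16*41)*P(4, 1) = (16*41)*(-5/3*4) = 656*(-20/3) = -13120/3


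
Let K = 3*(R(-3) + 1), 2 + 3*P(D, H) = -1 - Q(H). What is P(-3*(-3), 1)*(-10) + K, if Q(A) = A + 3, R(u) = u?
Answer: 52/3 ≈ 17.333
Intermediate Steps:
Q(A) = 3 + A
P(D, H) = -2 - H/3 (P(D, H) = -⅔ + (-1 - (3 + H))/3 = -⅔ + (-1 + (-3 - H))/3 = -⅔ + (-4 - H)/3 = -⅔ + (-4/3 - H/3) = -2 - H/3)
K = -6 (K = 3*(-3 + 1) = 3*(-2) = -6)
P(-3*(-3), 1)*(-10) + K = (-2 - ⅓*1)*(-10) - 6 = (-2 - ⅓)*(-10) - 6 = -7/3*(-10) - 6 = 70/3 - 6 = 52/3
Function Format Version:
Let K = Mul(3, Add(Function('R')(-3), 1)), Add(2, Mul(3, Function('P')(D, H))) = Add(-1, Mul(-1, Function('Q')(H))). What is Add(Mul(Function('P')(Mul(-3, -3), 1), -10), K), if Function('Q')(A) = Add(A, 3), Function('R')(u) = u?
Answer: Rational(52, 3) ≈ 17.333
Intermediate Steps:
Function('Q')(A) = Add(3, A)
Function('P')(D, H) = Add(-2, Mul(Rational(-1, 3), H)) (Function('P')(D, H) = Add(Rational(-2, 3), Mul(Rational(1, 3), Add(-1, Mul(-1, Add(3, H))))) = Add(Rational(-2, 3), Mul(Rational(1, 3), Add(-1, Add(-3, Mul(-1, H))))) = Add(Rational(-2, 3), Mul(Rational(1, 3), Add(-4, Mul(-1, H)))) = Add(Rational(-2, 3), Add(Rational(-4, 3), Mul(Rational(-1, 3), H))) = Add(-2, Mul(Rational(-1, 3), H)))
K = -6 (K = Mul(3, Add(-3, 1)) = Mul(3, -2) = -6)
Add(Mul(Function('P')(Mul(-3, -3), 1), -10), K) = Add(Mul(Add(-2, Mul(Rational(-1, 3), 1)), -10), -6) = Add(Mul(Add(-2, Rational(-1, 3)), -10), -6) = Add(Mul(Rational(-7, 3), -10), -6) = Add(Rational(70, 3), -6) = Rational(52, 3)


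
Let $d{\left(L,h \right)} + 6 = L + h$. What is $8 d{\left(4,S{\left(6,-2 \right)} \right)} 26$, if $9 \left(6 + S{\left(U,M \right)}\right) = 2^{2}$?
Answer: $- \frac{14144}{9} \approx -1571.6$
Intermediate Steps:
$S{\left(U,M \right)} = - \frac{50}{9}$ ($S{\left(U,M \right)} = -6 + \frac{2^{2}}{9} = -6 + \frac{1}{9} \cdot 4 = -6 + \frac{4}{9} = - \frac{50}{9}$)
$d{\left(L,h \right)} = -6 + L + h$ ($d{\left(L,h \right)} = -6 + \left(L + h\right) = -6 + L + h$)
$8 d{\left(4,S{\left(6,-2 \right)} \right)} 26 = 8 \left(-6 + 4 - \frac{50}{9}\right) 26 = 8 \left(- \frac{68}{9}\right) 26 = \left(- \frac{544}{9}\right) 26 = - \frac{14144}{9}$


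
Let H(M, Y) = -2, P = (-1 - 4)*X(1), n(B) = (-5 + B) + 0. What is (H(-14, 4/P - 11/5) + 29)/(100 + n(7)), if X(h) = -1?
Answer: 9/34 ≈ 0.26471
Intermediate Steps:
n(B) = -5 + B
P = 5 (P = (-1 - 4)*(-1) = -5*(-1) = 5)
(H(-14, 4/P - 11/5) + 29)/(100 + n(7)) = (-2 + 29)/(100 + (-5 + 7)) = 27/(100 + 2) = 27/102 = 27*(1/102) = 9/34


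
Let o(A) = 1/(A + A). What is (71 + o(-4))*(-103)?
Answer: -58401/8 ≈ -7300.1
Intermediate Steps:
o(A) = 1/(2*A)
(71 + o(-4))*(-103) = (71 + (½)/(-4))*(-103) = (71 + (½)*(-¼))*(-103) = (71 - ⅛)*(-103) = (567/8)*(-103) = -58401/8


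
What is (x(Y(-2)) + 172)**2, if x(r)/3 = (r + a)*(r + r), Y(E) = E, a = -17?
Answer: 160000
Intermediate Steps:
x(r) = 6*r*(-17 + r) (x(r) = 3*((r - 17)*(r + r)) = 3*((-17 + r)*(2*r)) = 3*(2*r*(-17 + r)) = 6*r*(-17 + r))
(x(Y(-2)) + 172)**2 = (6*(-2)*(-17 - 2) + 172)**2 = (6*(-2)*(-19) + 172)**2 = (228 + 172)**2 = 400**2 = 160000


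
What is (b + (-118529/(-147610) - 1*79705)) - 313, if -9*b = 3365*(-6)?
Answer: -34440600053/442830 ≈ -77774.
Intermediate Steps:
b = 6730/3 (b = -3365*(-6)/9 = -⅑*(-20190) = 6730/3 ≈ 2243.3)
(b + (-118529/(-147610) - 1*79705)) - 313 = (6730/3 + (-118529/(-147610) - 1*79705)) - 313 = (6730/3 + (-118529*(-1/147610) - 79705)) - 313 = (6730/3 + (118529/147610 - 79705)) - 313 = (6730/3 - 11765136521/147610) - 313 = -34301994263/442830 - 313 = -34440600053/442830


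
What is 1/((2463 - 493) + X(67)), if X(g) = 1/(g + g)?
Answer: 134/263981 ≈ 0.00050761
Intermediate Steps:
X(g) = 1/(2*g)
1/((2463 - 493) + X(67)) = 1/((2463 - 493) + (1/2)/67) = 1/(1970 + (1/2)*(1/67)) = 1/(1970 + 1/134) = 1/(263981/134) = 134/263981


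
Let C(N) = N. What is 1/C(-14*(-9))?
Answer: 1/126 ≈ 0.0079365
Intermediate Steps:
1/C(-14*(-9)) = 1/(-14*(-9)) = 1/126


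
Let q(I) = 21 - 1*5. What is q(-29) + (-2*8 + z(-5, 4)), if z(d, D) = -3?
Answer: -3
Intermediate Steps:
q(I) = 16 (q(I) = 21 - 5 = 16)
q(-29) + (-2*8 + z(-5, 4)) = 16 + (-2*8 - 3) = 16 + (-16 - 3) = 16 - 19 = -3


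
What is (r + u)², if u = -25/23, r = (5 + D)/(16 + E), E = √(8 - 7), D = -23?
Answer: 703921/152881 ≈ 4.6044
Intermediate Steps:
E = 1 (E = √1 = 1)
r = -18/17 (r = (5 - 23)/(16 + 1) = -18/17 ≈ -1.0588)
u = -25/23 (u = -25*1/23 = -25/23 ≈ -1.0870)
(r + u)² = (-18/17 - 25/23)² = (-839/391)² = 703921/152881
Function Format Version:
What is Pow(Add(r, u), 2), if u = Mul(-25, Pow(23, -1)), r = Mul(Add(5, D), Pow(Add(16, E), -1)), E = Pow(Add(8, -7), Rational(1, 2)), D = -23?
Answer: Rational(703921, 152881) ≈ 4.6044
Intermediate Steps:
E = 1 (E = Pow(1, Rational(1, 2)) = 1)
r = Rational(-18, 17) (r = Mul(Add(5, -23), Pow(Add(16, 1), -1)) = Mul(-18, Pow(17, -1)) = Mul(-18, Rational(1, 17)) = Rational(-18, 17) ≈ -1.0588)
u = Rational(-25, 23) (u = Mul(-25, Rational(1, 23)) = Rational(-25, 23) ≈ -1.0870)
Pow(Add(r, u), 2) = Pow(Add(Rational(-18, 17), Rational(-25, 23)), 2) = Pow(Rational(-839, 391), 2) = Rational(703921, 152881)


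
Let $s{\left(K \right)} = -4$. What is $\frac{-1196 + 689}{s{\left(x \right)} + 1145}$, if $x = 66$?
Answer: $- \frac{507}{1141} \approx -0.44435$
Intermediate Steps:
$\frac{-1196 + 689}{s{\left(x \right)} + 1145} = \frac{-1196 + 689}{-4 + 1145} = - \frac{507}{1141}$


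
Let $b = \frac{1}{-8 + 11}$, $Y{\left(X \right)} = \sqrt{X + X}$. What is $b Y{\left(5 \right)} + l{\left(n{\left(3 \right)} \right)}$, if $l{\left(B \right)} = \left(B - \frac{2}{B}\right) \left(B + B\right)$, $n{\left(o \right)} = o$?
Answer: $14 + \frac{\sqrt{10}}{3} \approx 15.054$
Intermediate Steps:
$l{\left(B \right)} = 2 B \left(B - \frac{2}{B}\right)$ ($l{\left(B \right)} = \left(B - \frac{2}{B}\right) 2 B = 2 B \left(B - \frac{2}{B}\right)$)
$Y{\left(X \right)} = \sqrt{2} \sqrt{X}$ ($Y{\left(X \right)} = \sqrt{2 X} = \sqrt{2} \sqrt{X}$)
$b = \frac{1}{3} \approx 0.33333$
$b Y{\left(5 \right)} + l{\left(n{\left(3 \right)} \right)} = \frac{\sqrt{2} \sqrt{5}}{3} - \left(4 - 2 \cdot 3^{2}\right) = \frac{\sqrt{10}}{3} + \left(-4 + 2 \cdot 9\right) = \frac{\sqrt{10}}{3} + \left(-4 + 18\right) = \frac{\sqrt{10}}{3} + 14 = 14 + \frac{\sqrt{10}}{3}$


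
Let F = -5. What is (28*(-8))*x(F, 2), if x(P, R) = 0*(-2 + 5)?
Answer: 0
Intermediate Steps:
x(P, R) = 0 (x(P, R) = 0*3 = 0)
(28*(-8))*x(F, 2) = (28*(-8))*0 = -224*0 = 0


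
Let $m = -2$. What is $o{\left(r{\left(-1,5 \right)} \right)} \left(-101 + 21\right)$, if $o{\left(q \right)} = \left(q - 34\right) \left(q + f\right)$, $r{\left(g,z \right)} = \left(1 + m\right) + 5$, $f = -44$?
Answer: $-96000$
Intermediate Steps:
$r{\left(g,z \right)} = 4$ ($r{\left(g,z \right)} = \left(1 - 2\right) + 5 = -1 + 5 = 4$)
$o{\left(q \right)} = \left(-44 + q\right) \left(-34 + q\right)$ ($o{\left(q \right)} = \left(q - 34\right) \left(q - 44\right) = \left(-34 + q\right) \left(-44 + q\right) = \left(-44 + q\right) \left(-34 + q\right)$)
$o{\left(r{\left(-1,5 \right)} \right)} \left(-101 + 21\right) = \left(1496 + 4^{2} - 312\right) \left(-101 + 21\right) = \left(1496 + 16 - 312\right) \left(-80\right) = 1200 \left(-80\right) = -96000$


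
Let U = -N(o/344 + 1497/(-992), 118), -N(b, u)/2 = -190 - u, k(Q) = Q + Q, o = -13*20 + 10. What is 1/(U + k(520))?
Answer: 1/424 ≈ 0.0023585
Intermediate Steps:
o = -250 (o = -260 + 10 = -250)
k(Q) = 2*Q
N(b, u) = 380 + 2*u (N(b, u) = -2*(-190 - u) = 380 + 2*u)
U = -616 (U = -(380 + 2*118) = -(380 + 236) = -1*616 = -616)
1/(U + k(520)) = 1/(-616 + 2*520) = 1/(-616 + 1040) = 1/424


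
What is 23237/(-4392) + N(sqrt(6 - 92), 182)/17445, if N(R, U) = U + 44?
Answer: -134792291/25539480 ≈ -5.2778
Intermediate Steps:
N(R, U) = 44 + U
23237/(-4392) + N(sqrt(6 - 92), 182)/17445 = 23237/(-4392) + (44 + 182)/17445 = 23237*(-1/4392) + 226*(1/17445) = -23237/4392 + 226/17445 = -134792291/25539480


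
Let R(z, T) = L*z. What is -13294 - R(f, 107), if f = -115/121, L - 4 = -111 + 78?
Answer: -1611909/121 ≈ -13322.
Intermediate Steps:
L = -29 (L = 4 + (-111 + 78) = 4 - 33 = -29)
f = -115/121 (f = -115*1/121 = -115/121 ≈ -0.95041)
R(z, T) = -29*z
-13294 - R(f, 107) = -13294 - (-29)*(-115)/121 = -13294 - 1*3335/121 = -13294 - 3335/121 = -1611909/121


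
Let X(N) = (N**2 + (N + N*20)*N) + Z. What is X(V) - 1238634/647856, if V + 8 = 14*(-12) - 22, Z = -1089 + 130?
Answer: 31008082955/35992 ≈ 8.6153e+5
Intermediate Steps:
Z = -959
V = -198 (V = -8 + (14*(-12) - 22) = -8 + (-168 - 22) = -8 - 190 = -198)
X(N) = -959 + 22*N**2 (X(N) = (N**2 + (N + N*20)*N) - 959 = (N**2 + (N + 20*N)*N) - 959 = (N**2 + (21*N)*N) - 959 = (N**2 + 21*N**2) - 959 = 22*N**2 - 959 = -959 + 22*N**2)
X(V) - 1238634/647856 = (-959 + 22*(-198)**2) - 1238634/647856 = (-959 + 22*39204) - 1238634*1/647856 = (-959 + 862488) - 68813/35992 = 861529 - 68813/35992 = 31008082955/35992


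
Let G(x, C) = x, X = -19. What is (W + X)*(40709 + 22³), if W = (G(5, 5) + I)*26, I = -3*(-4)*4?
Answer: 69794163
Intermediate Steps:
I = 48 (I = 12*4 = 48)
W = 1378 (W = (5 + 48)*26 = 53*26 = 1378)
(W + X)*(40709 + 22³) = (1378 - 19)*(40709 + 22³) = 1359*(40709 + 10648) = 1359*51357 = 69794163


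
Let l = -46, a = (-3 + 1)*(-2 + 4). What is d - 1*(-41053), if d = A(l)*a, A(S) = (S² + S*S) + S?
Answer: 24309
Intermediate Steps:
a = -4 (a = -2*2 = -4)
A(S) = S + 2*S² (A(S) = (S² + S²) + S = 2*S² + S = S + 2*S²)
d = -16744 (d = -46*(1 + 2*(-46))*(-4) = -46*(1 - 92)*(-4) = -46*(-91)*(-4) = 4186*(-4) = -16744)
d - 1*(-41053) = -16744 - 1*(-41053) = -16744 + 41053 = 24309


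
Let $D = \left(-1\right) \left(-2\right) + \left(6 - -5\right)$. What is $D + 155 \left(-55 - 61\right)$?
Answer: $-17967$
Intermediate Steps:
$D = 13$ ($D = 2 + \left(6 + 5\right) = 2 + 11 = 13$)
$D + 155 \left(-55 - 61\right) = 13 + 155 \left(-55 - 61\right) = 13 + 155 \left(-116\right) = 13 - 17980 = -17967$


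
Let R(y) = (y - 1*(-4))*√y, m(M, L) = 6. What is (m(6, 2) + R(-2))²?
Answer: 28 + 24*I*√2 ≈ 28.0 + 33.941*I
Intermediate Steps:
R(y) = √y*(4 + y) (R(y) = (y + 4)*√y = (4 + y)*√y = √y*(4 + y))
(m(6, 2) + R(-2))² = (6 + √(-2)*(4 - 2))² = (6 + (I*√2)*2)² = (6 + 2*I*√2)²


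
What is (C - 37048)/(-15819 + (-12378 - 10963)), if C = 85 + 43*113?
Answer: 4013/4895 ≈ 0.81982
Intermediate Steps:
C = 4944 (C = 85 + 4859 = 4944)
(C - 37048)/(-15819 + (-12378 - 10963)) = (4944 - 37048)/(-15819 + (-12378 - 10963)) = -32104/(-15819 - 23341) = -32104/(-39160) = -32104*(-1/39160) = 4013/4895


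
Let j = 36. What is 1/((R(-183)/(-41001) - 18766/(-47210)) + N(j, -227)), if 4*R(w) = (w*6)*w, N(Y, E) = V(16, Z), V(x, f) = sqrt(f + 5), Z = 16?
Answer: 344568225927441610/8457269451277038971 + 416307648291664900*sqrt(21)/8457269451277038971 ≈ 0.26632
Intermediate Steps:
V(x, f) = sqrt(5 + f)
N(Y, E) = sqrt(21) (N(Y, E) = sqrt(5 + 16) = sqrt(21))
R(w) = 3*w**2/2 (R(w) = ((w*6)*w)/4 = ((6*w)*w)/4 = (6*w**2)/4 = 3*w**2/2)
1/((R(-183)/(-41001) - 18766/(-47210)) + N(j, -227)) = 1/((((3/2)*(-183)**2)/(-41001) - 18766/(-47210)) + sqrt(21)) = 1/((((3/2)*33489)*(-1/41001) - 18766*(-1/47210)) + sqrt(21)) = 1/(((100467/2)*(-1/41001) + 9383/23605) + sqrt(21)) = 1/((-33489/27334 + 9383/23605) + sqrt(21)) = 1/(-534032923/645219070 + sqrt(21))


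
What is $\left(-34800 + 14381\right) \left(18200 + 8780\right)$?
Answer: $-550904620$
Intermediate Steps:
$\left(-34800 + 14381\right) \left(18200 + 8780\right) = \left(-20419\right) 26980 = -550904620$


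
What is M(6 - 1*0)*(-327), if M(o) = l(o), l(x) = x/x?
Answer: -327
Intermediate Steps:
l(x) = 1
M(o) = 1
M(6 - 1*0)*(-327) = 1*(-327) = -327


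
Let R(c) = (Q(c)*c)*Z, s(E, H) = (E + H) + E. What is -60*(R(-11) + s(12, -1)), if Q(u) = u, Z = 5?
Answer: -37680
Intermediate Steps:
s(E, H) = H + 2*E
R(c) = 5*c**2 (R(c) = (c*c)*5 = c**2*5 = 5*c**2)
-60*(R(-11) + s(12, -1)) = -60*(5*(-11)**2 + (-1 + 2*12)) = -60*(5*121 + (-1 + 24)) = -60*(605 + 23) = -60*628 = -37680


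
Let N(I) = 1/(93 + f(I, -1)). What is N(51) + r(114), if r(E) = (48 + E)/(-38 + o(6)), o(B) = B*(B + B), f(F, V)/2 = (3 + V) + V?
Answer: 7712/1615 ≈ 4.7752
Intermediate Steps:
f(F, V) = 6 + 4*V (f(F, V) = 2*((3 + V) + V) = 2*(3 + 2*V) = 6 + 4*V)
o(B) = 2*B**2 (o(B) = B*(2*B) = 2*B**2)
r(E) = 24/17 + E/34 (r(E) = (48 + E)/(-38 + 2*6**2) = (48 + E)/(-38 + 2*36) = (48 + E)/(-38 + 72) = (48 + E)/34 = (48 + E)*(1/34) = 24/17 + E/34)
N(I) = 1/95 (N(I) = 1/(93 + (6 + 4*(-1))) = 1/(93 + (6 - 4)) = 1/(93 + 2) = 1/95)
N(51) + r(114) = 1/95 + (24/17 + (1/34)*114) = 1/95 + (24/17 + 57/17) = 1/95 + 81/17 = 7712/1615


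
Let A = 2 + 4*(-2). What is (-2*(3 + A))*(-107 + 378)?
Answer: 1626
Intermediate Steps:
A = -6 (A = 2 - 8 = -6)
(-2*(3 + A))*(-107 + 378) = (-2*(3 - 6))*(-107 + 378) = -2*(-3)*271 = 6*271 = 1626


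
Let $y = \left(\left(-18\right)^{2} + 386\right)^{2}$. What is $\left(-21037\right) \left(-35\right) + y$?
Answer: $1240395$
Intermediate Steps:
$y = 504100$ ($y = \left(324 + 386\right)^{2} = 710^{2} = 504100$)
$\left(-21037\right) \left(-35\right) + y = \left(-21037\right) \left(-35\right) + 504100 = 736295 + 504100 = 1240395$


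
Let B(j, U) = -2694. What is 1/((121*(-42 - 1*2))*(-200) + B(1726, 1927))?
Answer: 1/1062106 ≈ 9.4153e-7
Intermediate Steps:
1/((121*(-42 - 1*2))*(-200) + B(1726, 1927)) = 1/((121*(-42 - 1*2))*(-200) - 2694) = 1/((121*(-42 - 2))*(-200) - 2694) = 1/((121*(-44))*(-200) - 2694) = 1/(-5324*(-200) - 2694) = 1/(1064800 - 2694) = 1/1062106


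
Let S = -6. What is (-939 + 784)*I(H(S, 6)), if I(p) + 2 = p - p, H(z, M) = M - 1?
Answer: 310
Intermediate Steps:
H(z, M) = -1 + M
I(p) = -2 (I(p) = -2 + (p - p) = -2 + 0 = -2)
(-939 + 784)*I(H(S, 6)) = (-939 + 784)*(-2) = -155*(-2) = 310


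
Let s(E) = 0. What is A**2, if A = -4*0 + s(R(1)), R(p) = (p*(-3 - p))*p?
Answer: 0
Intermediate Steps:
R(p) = p**2*(-3 - p)
A = 0 (A = -4*0 + 0 = 0 + 0 = 0)
A**2 = 0**2 = 0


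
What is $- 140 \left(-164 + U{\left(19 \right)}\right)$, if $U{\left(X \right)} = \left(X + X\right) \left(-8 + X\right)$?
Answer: $-35560$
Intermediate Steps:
$U{\left(X \right)} = 2 X \left(-8 + X\right)$
$- 140 \left(-164 + U{\left(19 \right)}\right) = - 140 \left(-164 + 2 \cdot 19 \left(-8 + 19\right)\right) = - 140 \left(-164 + 2 \cdot 19 \cdot 11\right) = - 140 \left(-164 + 418\right) = \left(-140\right) 254 = -35560$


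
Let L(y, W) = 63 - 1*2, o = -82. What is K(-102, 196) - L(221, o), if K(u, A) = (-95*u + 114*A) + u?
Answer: 31871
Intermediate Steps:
K(u, A) = -94*u + 114*A
L(y, W) = 61 (L(y, W) = 63 - 2 = 61)
K(-102, 196) - L(221, o) = (-94*(-102) + 114*196) - 1*61 = (9588 + 22344) - 61 = 31932 - 61 = 31871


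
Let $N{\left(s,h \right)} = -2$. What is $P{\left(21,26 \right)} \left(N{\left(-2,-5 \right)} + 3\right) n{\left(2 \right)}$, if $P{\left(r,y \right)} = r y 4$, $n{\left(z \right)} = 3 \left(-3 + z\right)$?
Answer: $-6552$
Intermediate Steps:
$n{\left(z \right)} = -9 + 3 z$
$P{\left(r,y \right)} = 4 r y$
$P{\left(21,26 \right)} \left(N{\left(-2,-5 \right)} + 3\right) n{\left(2 \right)} = 4 \cdot 21 \cdot 26 \left(-2 + 3\right) \left(-9 + 3 \cdot 2\right) = 2184 \cdot 1 \left(-9 + 6\right) = 2184 \cdot 1 \left(-3\right) = 2184 \left(-3\right) = -6552$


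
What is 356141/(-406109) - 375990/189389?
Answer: -220142110759/76912577401 ≈ -2.8622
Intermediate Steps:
356141/(-406109) - 375990/189389 = 356141*(-1/406109) - 375990*1/189389 = -356141/406109 - 375990/189389 = -220142110759/76912577401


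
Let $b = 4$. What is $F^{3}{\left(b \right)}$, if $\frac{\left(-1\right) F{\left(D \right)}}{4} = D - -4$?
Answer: $-32768$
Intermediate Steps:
$F{\left(D \right)} = -16 - 4 D$ ($F{\left(D \right)} = - 4 \left(D - -4\right) = - 4 \left(D + 4\right) = - 4 \left(4 + D\right) = -16 - 4 D$)
$F^{3}{\left(b \right)} = \left(-16 - 16\right)^{3} = \left(-32\right)^{3} = -32768$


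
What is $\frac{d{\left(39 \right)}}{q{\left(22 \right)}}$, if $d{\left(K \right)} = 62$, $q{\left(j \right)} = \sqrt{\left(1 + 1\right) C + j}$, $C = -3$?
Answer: $\frac{31}{2} \approx 15.5$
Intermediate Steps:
$q{\left(j \right)} = \sqrt{-6 + j}$ ($q{\left(j \right)} = \sqrt{\left(1 + 1\right) \left(-3\right) + j} = \sqrt{2 \left(-3\right) + j} = \sqrt{-6 + j}$)
$\frac{d{\left(39 \right)}}{q{\left(22 \right)}} = \frac{62}{\sqrt{-6 + 22}} = \frac{62}{\sqrt{16}} = \frac{62}{4} = 62 \cdot \frac{1}{4} = \frac{31}{2}$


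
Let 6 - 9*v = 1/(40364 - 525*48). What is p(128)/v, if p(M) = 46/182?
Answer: 3138948/8279453 ≈ 0.37913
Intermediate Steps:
v = 90983/136476 (v = ⅔ - 1/(9*(40364 - 525*48)) = ⅔ - 1/(9*(40364 - 25200)) = ⅔ - ⅑/15164 = ⅔ - ⅑*1/15164 = ⅔ - 1/136476 = 90983/136476 ≈ 0.66666)
p(M) = 23/91 (p(M) = 46*(1/182) = 23/91)
p(128)/v = 23/(91*(90983/136476)) = (23/91)*(136476/90983) = 3138948/8279453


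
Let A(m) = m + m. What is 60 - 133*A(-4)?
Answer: 1124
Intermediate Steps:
A(m) = 2*m
60 - 133*A(-4) = 60 - 266*(-4) = 60 - 133*(-8) = 60 + 1064 = 1124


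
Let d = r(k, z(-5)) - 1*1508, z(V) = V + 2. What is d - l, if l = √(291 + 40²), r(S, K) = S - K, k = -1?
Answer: -1506 - √1891 ≈ -1549.5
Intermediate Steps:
z(V) = 2 + V
l = √1891 (l = √(291 + 1600) = √1891 ≈ 43.486)
d = -1506 (d = (-1 - (2 - 5)) - 1*1508 = (-1 - 1*(-3)) - 1508 = (-1 + 3) - 1508 = 2 - 1508 = -1506)
d - l = -1506 - √1891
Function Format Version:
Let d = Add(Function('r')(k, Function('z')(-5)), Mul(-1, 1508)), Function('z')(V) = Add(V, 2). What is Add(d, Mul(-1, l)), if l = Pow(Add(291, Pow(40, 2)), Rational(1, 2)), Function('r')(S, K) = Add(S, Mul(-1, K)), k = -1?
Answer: Add(-1506, Mul(-1, Pow(1891, Rational(1, 2)))) ≈ -1549.5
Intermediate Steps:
Function('z')(V) = Add(2, V)
l = Pow(1891, Rational(1, 2)) (l = Pow(Add(291, 1600), Rational(1, 2)) = Pow(1891, Rational(1, 2)) ≈ 43.486)
d = -1506 (d = Add(Add(-1, Mul(-1, Add(2, -5))), Mul(-1, 1508)) = Add(Add(-1, Mul(-1, -3)), -1508) = Add(Add(-1, 3), -1508) = Add(2, -1508) = -1506)
Add(d, Mul(-1, l)) = Add(-1506, Mul(-1, Pow(1891, Rational(1, 2))))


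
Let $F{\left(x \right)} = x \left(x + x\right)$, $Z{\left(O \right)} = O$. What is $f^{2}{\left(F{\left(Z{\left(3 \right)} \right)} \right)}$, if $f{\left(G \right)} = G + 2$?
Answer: $400$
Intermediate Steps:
$F{\left(x \right)} = 2 x^{2}$ ($F{\left(x \right)} = x 2 x = 2 x^{2}$)
$f{\left(G \right)} = 2 + G$
$f^{2}{\left(F{\left(Z{\left(3 \right)} \right)} \right)} = \left(2 + 2 \cdot 3^{2}\right)^{2} = \left(2 + 2 \cdot 9\right)^{2} = \left(2 + 18\right)^{2} = 20^{2} = 400$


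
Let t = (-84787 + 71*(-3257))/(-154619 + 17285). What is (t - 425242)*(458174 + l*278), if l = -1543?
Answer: -583998687940/47 ≈ -1.2426e+10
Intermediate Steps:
t = 158017/68667 (t = (-84787 - 231247)/(-137334) = -316034*(-1/137334) = 158017/68667 ≈ 2.3012)
(t - 425242)*(458174 + l*278) = (158017/68667 - 425242)*(458174 - 1543*278) = -29199934397*(458174 - 428954)/68667 = -29199934397/68667*29220 = -583998687940/47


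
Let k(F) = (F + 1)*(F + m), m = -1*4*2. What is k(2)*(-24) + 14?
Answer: 446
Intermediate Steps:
m = -8 (m = -4*2 = -8)
k(F) = (1 + F)*(-8 + F) (k(F) = (F + 1)*(F - 8) = (1 + F)*(-8 + F))
k(2)*(-24) + 14 = (-8 + 2**2 - 7*2)*(-24) + 14 = (-8 + 4 - 14)*(-24) + 14 = -18*(-24) + 14 = 432 + 14 = 446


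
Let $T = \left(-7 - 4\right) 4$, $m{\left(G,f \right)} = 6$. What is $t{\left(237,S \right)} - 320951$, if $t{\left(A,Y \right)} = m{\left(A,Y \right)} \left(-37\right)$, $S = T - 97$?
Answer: $-321173$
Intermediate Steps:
$T = -44$ ($T = \left(-11\right) 4 = -44$)
$S = -141$ ($S = -44 - 97 = -141$)
$t{\left(A,Y \right)} = -222$ ($t{\left(A,Y \right)} = 6 \left(-37\right) = -222$)
$t{\left(237,S \right)} - 320951 = -222 - 320951 = -321173$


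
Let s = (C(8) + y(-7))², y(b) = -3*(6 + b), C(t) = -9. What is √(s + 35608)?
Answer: 2*√8911 ≈ 188.80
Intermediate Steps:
y(b) = -18 - 3*b
s = 36 (s = (-9 + (-18 - 3*(-7)))² = (-9 + (-18 + 21))² = (-9 + 3)² = (-6)² = 36)
√(s + 35608) = √(36 + 35608) = √35644 = 2*√8911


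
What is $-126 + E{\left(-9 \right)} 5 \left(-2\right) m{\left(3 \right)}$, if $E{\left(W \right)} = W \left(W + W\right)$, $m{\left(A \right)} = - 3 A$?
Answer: $14454$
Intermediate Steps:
$E{\left(W \right)} = 2 W^{2}$ ($E{\left(W \right)} = W 2 W = 2 W^{2}$)
$-126 + E{\left(-9 \right)} 5 \left(-2\right) m{\left(3 \right)} = -126 + 2 \left(-9\right)^{2} \cdot 5 \left(-2\right) \left(\left(-3\right) 3\right) = -126 + 2 \cdot 81 \left(\left(-10\right) \left(-9\right)\right) = -126 + 162 \cdot 90 = -126 + 14580 = 14454$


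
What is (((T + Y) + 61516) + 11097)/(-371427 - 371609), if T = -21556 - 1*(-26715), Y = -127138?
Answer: 24683/371518 ≈ 0.066438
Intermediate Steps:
T = 5159 (T = -21556 + 26715 = 5159)
(((T + Y) + 61516) + 11097)/(-371427 - 371609) = (((5159 - 127138) + 61516) + 11097)/(-371427 - 371609) = ((-121979 + 61516) + 11097)/(-743036) = (-60463 + 11097)*(-1/743036) = -49366*(-1/743036) = 24683/371518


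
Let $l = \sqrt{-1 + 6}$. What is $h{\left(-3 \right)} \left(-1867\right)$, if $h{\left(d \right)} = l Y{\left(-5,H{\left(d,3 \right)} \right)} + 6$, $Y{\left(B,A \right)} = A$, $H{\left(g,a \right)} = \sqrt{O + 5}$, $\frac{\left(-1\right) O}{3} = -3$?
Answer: $-11202 - 1867 \sqrt{70} \approx -26822.0$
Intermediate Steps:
$O = 9$ ($O = \left(-3\right) \left(-3\right) = 9$)
$H{\left(g,a \right)} = \sqrt{14}$ ($H{\left(g,a \right)} = \sqrt{9 + 5} = \sqrt{14}$)
$l = \sqrt{5} \approx 2.2361$
$h{\left(d \right)} = 6 + \sqrt{70}$ ($h{\left(d \right)} = \sqrt{5} \sqrt{14} + 6 = \sqrt{70} + 6 = 6 + \sqrt{70}$)
$h{\left(-3 \right)} \left(-1867\right) = \left(6 + \sqrt{70}\right) \left(-1867\right) = -11202 - 1867 \sqrt{70}$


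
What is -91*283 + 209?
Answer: -25544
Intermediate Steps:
-91*283 + 209 = -25753 + 209 = -25544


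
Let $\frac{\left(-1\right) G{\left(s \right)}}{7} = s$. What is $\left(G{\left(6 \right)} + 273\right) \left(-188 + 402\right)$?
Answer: $49434$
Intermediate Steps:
$G{\left(s \right)} = - 7 s$
$\left(G{\left(6 \right)} + 273\right) \left(-188 + 402\right) = \left(\left(-7\right) 6 + 273\right) \left(-188 + 402\right) = \left(-42 + 273\right) 214 = 231 \cdot 214 = 49434$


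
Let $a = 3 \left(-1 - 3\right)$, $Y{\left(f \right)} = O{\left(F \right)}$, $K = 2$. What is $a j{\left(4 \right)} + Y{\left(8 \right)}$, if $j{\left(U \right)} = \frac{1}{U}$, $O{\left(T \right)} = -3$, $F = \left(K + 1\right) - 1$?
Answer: $-6$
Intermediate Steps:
$F = 2$ ($F = \left(2 + 1\right) - 1 = 3 - 1 = 2$)
$Y{\left(f \right)} = -3$
$a = -12$ ($a = 3 \left(-4\right) = -12$)
$a j{\left(4 \right)} + Y{\left(8 \right)} = - \frac{12}{4} - 3 = \left(-12\right) \frac{1}{4} - 3 = -3 - 3 = -6$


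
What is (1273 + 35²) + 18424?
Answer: 20922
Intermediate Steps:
(1273 + 35²) + 18424 = (1273 + 1225) + 18424 = 2498 + 18424 = 20922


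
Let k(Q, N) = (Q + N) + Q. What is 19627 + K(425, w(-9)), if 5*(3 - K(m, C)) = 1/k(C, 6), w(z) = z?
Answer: 1177801/60 ≈ 19630.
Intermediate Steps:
k(Q, N) = N + 2*Q (k(Q, N) = (N + Q) + Q = N + 2*Q)
K(m, C) = 3 - 1/(5*(6 + 2*C))
19627 + K(425, w(-9)) = 19627 + (89 + 30*(-9))/(10*(3 - 9)) = 19627 + (⅒)*(89 - 270)/(-6) = 19627 + (⅒)*(-⅙)*(-181) = 19627 + 181/60 = 1177801/60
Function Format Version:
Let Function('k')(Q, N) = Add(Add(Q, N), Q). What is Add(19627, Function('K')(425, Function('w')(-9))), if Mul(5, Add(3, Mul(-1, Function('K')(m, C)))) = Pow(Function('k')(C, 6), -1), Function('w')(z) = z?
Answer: Rational(1177801, 60) ≈ 19630.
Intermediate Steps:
Function('k')(Q, N) = Add(N, Mul(2, Q)) (Function('k')(Q, N) = Add(Add(N, Q), Q) = Add(N, Mul(2, Q)))
Function('K')(m, C) = Add(3, Mul(Rational(-1, 5), Pow(Add(6, Mul(2, C)), -1)))
Add(19627, Function('K')(425, Function('w')(-9))) = Add(19627, Mul(Rational(1, 10), Pow(Add(3, -9), -1), Add(89, Mul(30, -9)))) = Add(19627, Mul(Rational(1, 10), Pow(-6, -1), Add(89, -270))) = Add(19627, Mul(Rational(1, 10), Rational(-1, 6), -181)) = Add(19627, Rational(181, 60)) = Rational(1177801, 60)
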